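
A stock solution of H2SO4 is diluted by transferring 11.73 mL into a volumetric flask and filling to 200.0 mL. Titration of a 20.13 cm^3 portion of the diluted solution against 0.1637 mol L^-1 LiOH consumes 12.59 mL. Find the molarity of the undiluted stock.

0.873 M

n(LiOH) = 0.1637 x 0.01259 = 0.002061 mol.
n(H2SO4) in the aliquot = 0.002061 x 1/2 = 0.001030 mol.
[diluted H2SO4] = 0.001030 / 0.02013 = 0.05119 M.
Dilution factor = 200.0/11.73 = 17.05, so [stock] = 0.05119 x 17.05 = 0.873 M.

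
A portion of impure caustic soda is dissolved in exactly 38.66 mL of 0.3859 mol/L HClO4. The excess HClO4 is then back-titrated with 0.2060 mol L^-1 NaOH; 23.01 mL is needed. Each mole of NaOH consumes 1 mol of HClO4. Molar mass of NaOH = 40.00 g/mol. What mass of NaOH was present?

Total n(HClO4) added = 0.3859 x 0.03866 = 0.01492 mol.
n(NaOH) used = 0.2060 x 0.02301 = 0.004740 mol, which equals the excess n(HClO4).
So n(HClO4) consumed by the sample = 0.01492 - 0.004740 = 0.01018 mol.
n(NaOH) = 0.01018 / 1 = 0.01018 mol.
mass = 0.01018 mol x 40.00 g/mol = 0.407 g.

0.407 g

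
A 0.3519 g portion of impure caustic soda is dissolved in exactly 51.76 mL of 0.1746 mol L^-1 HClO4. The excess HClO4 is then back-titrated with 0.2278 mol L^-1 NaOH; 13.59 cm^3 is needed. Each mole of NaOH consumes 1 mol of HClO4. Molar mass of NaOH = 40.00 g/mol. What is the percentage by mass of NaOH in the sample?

Total n(HClO4) added = 0.1746 x 0.05176 = 0.009037 mol.
n(NaOH) used = 0.2278 x 0.01359 = 0.003096 mol, which equals the excess n(HClO4).
So n(HClO4) consumed by the sample = 0.009037 - 0.003096 = 0.005941 mol.
n(NaOH) = 0.005941 / 1 = 0.005941 mol.
mass NaOH = 0.005941 x 40.00 = 0.2377 g, so %NaOH = 0.2377/0.3519 x 100 = 67.5%.

67.5%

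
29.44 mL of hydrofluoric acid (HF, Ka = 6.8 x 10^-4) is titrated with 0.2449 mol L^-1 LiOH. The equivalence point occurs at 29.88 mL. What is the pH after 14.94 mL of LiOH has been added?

14.94 mL is exactly half the equivalence volume (29.88/2), i.e. the half-equivalence point.
There, n(HA) = n(A^-), so pH = pKa = -log(6.8 x 10^-4) = 3.17.

3.17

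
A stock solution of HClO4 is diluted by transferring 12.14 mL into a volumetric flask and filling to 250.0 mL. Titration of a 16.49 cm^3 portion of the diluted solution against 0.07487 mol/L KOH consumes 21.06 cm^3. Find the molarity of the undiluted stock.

n(KOH) = 0.07487 x 0.02106 = 0.001577 mol.
n(HClO4) in the aliquot = 0.001577 mol.
[diluted HClO4] = 0.001577 / 0.01649 = 0.09562 M.
Dilution factor = 250.0/12.14 = 20.59, so [stock] = 0.09562 x 20.59 = 1.97 M.

1.97 M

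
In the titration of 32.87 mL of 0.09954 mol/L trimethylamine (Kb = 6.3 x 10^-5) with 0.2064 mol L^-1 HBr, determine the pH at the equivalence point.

5.49

n((CH3)3N) = 0.09954 x 0.03287 = 0.003272 mol; V(HBr) at equivalence = 0.003272/0.2064 = 0.01585 L.
At equivalence the base is fully converted to (CH3)3NH+; total volume = 0.04872 L, so [(CH3)3NH+] = 0.003272/0.04872 = 0.06715 M.
Ka((CH3)3NH+) = Kw/Kb = 1.0e-14 / 6.3 x 10^-5 = 1.59e-10.
[H^+] = sqrt(Ka x [(CH3)3NH+]) = sqrt(1.59e-10 x 0.06715) = 3.26e-6 M.
pH = -log(3.26e-6) = 5.49.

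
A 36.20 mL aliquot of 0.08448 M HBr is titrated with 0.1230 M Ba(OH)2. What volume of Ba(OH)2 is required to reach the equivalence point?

n(HBr) = 0.08448 mol/L x 0.03620 L = 0.003058 mol.
The neutralisation is 2 HBr : 1 Ba(OH)2, so n(Ba(OH)2) = 0.003058 x 1/2 = 0.001529 mol.
V(Ba(OH)2) = 0.001529 / 0.1230 = 0.01243 L = 12.4 mL.

12.4 mL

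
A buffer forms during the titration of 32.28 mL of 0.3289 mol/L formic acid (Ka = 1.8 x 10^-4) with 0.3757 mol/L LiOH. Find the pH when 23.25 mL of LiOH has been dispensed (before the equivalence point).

Initial n(HCOOH) = 0.3289 x 0.03228 = 0.01062 mol.
n(LiOH) added = 0.3757 x 0.02325 = 0.008735 mol, converting that many moles of HCOOH to HCOO-.
Remaining n(HCOOH) = 0.001882 mol; n(HCOO-) = 0.008735 mol.
By Henderson-Hasselbalch, pH = pKa + log([A^-]/[HA]) = 3.74 + log(0.008735/0.001882) = 3.74 + (+0.67) = 4.41.

4.41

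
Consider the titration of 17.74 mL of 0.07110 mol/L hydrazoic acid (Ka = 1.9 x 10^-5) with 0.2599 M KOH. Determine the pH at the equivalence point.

8.73

n(HN3) = 0.07110 x 0.01774 = 0.001261 mol; V(KOH) at equivalence = 0.001261/0.2599 = 0.004853 L.
At equivalence all the acid is converted to N3-; total volume = 0.01774 + 0.004853 = 0.02259 L, so [N3-] = 0.001261/0.02259 = 0.05583 M.
Kb = Kw/Ka = 1.0e-14 / 1.9 x 10^-5 = 5.26e-10.
[OH^-] = sqrt(Kb x [N3-]) = sqrt(5.26e-10 x 0.05583) = 5.42e-6 M.
pOH = 5.27, so pH = 14.00 - 5.27 = 8.73.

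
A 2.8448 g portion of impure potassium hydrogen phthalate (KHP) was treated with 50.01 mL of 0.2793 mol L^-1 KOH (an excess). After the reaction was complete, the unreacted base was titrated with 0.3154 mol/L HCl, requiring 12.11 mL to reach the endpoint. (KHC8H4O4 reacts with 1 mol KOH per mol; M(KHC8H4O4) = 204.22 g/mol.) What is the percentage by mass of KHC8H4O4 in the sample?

Total n(KOH) added = 0.2793 x 0.05001 = 0.01397 mol.
n(HCl) used = 0.3154 x 0.01211 = 0.003819 mol, which equals the excess n(KOH).
So n(KOH) consumed by the sample = 0.01397 - 0.003819 = 0.01015 mol.
n(KHC8H4O4) = 0.01015 / 1 = 0.01015 mol.
mass KHC8H4O4 = 0.01015 x 204.22 = 2.072 g, so %KHC8H4O4 = 2.072/2.8448 x 100 = 72.9%.

72.9%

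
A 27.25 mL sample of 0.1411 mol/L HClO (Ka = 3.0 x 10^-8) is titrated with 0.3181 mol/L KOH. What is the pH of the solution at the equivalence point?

n(HClO) = 0.1411 x 0.02725 = 0.003845 mol; V(KOH) at equivalence = 0.003845/0.3181 = 0.01209 L.
At equivalence all the acid is converted to ClO-; total volume = 0.02725 + 0.01209 = 0.03934 L, so [ClO-] = 0.003845/0.03934 = 0.09774 M.
Kb = Kw/Ka = 1.0e-14 / 3.0 x 10^-8 = 3.33e-7.
[OH^-] = sqrt(Kb x [ClO-]) = sqrt(3.33e-7 x 0.09774) = 0.000181 M.
pOH = 3.74, so pH = 14.00 - 3.74 = 10.26.

10.26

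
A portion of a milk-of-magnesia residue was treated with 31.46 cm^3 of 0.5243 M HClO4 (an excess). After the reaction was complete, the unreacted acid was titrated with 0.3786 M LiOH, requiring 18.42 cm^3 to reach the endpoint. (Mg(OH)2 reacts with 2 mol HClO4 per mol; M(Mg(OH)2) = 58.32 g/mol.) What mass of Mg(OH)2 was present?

Total n(HClO4) added = 0.5243 x 0.03146 = 0.01649 mol.
n(LiOH) used = 0.3786 x 0.01842 = 0.006974 mol, which equals the excess n(HClO4).
So n(HClO4) consumed by the sample = 0.01649 - 0.006974 = 0.009521 mol.
n(Mg(OH)2) = 0.009521 / 2 = 0.004760 mol.
mass = 0.004760 mol x 58.32 g/mol = 0.278 g.

0.278 g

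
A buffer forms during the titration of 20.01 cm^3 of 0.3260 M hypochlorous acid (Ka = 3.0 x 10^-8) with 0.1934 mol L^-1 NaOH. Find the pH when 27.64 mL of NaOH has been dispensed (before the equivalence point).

8.18

Initial n(HClO) = 0.3260 x 0.02001 = 0.006523 mol.
n(NaOH) added = 0.1934 x 0.02764 = 0.005346 mol, converting that many moles of HClO to ClO-.
Remaining n(HClO) = 0.001178 mol; n(ClO-) = 0.005346 mol.
By Henderson-Hasselbalch, pH = pKa + log([A^-]/[HA]) = 7.52 + log(0.005346/0.001178) = 7.52 + (+0.66) = 8.18.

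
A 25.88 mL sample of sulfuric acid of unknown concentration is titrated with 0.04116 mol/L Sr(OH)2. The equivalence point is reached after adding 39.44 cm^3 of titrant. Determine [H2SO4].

0.0627 M

n(Sr(OH)2) delivered = 0.04116 x 0.03944 = 0.001623 mol.
For a 1:1 reaction, n(H2SO4) = 0.001623 mol.
[H2SO4] = 0.001623 mol / 0.02588 L = 0.0627 M.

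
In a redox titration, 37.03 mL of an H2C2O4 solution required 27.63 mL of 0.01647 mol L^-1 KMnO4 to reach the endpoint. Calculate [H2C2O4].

0.0307 M

n(KMnO4) = 0.01647 x 0.02763 = 0.0004551 mol.
From the balanced equation, 2 mol KMnO4 reacts with 5 mol H2C2O4, so n(H2C2O4) = 0.0004551 x 5/2 = 0.001138 mol.
[H2C2O4] = 0.001138 / 0.03703 L = 0.0307 M.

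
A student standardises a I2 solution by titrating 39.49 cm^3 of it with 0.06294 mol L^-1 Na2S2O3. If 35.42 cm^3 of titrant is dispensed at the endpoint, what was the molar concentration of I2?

0.0282 M

n(Na2S2O3) = 0.06294 x 0.03542 = 0.002229 mol.
From the balanced equation, 2 mol Na2S2O3 reacts with 1 mol I2, so n(I2) = 0.002229 x 1/2 = 0.001115 mol.
[I2] = 0.001115 / 0.03949 L = 0.0282 M.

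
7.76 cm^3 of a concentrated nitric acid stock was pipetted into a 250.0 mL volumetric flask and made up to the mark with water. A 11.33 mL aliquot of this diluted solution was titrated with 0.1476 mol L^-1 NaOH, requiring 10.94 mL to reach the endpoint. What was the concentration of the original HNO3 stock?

4.59 M

n(NaOH) = 0.1476 x 0.01094 = 0.001615 mol.
n(HNO3) in the aliquot = 0.001615 mol.
[diluted HNO3] = 0.001615 / 0.01133 = 0.1425 M.
Dilution factor = 250.0/7.760 = 32.22, so [stock] = 0.1425 x 32.22 = 4.59 M.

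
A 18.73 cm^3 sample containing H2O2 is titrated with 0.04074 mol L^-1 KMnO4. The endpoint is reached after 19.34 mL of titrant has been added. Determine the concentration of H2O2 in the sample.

n(KMnO4) = 0.04074 x 0.01934 = 0.0007879 mol.
From the balanced equation, 2 mol KMnO4 reacts with 5 mol H2O2, so n(H2O2) = 0.0007879 x 5/2 = 0.001970 mol.
[H2O2] = 0.001970 / 0.01873 L = 0.105 M.

0.105 M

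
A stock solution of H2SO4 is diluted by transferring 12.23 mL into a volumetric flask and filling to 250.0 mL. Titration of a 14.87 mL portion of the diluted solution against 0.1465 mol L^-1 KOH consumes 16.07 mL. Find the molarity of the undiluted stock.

n(KOH) = 0.1465 x 0.01607 = 0.002354 mol.
n(H2SO4) in the aliquot = 0.002354 x 1/2 = 0.001177 mol.
[diluted H2SO4] = 0.001177 / 0.01487 = 0.07916 M.
Dilution factor = 250.0/12.23 = 20.44, so [stock] = 0.07916 x 20.44 = 1.62 M.

1.62 M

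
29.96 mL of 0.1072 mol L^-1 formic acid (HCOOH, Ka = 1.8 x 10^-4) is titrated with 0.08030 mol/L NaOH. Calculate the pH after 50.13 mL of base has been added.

12.01

n(acid) = 0.1072 x 0.02996 = 0.003212 mol; n(NaOH) added = 0.08030 x 0.05013 = 0.004025 mol.
Base is in excess by 0.004025 - 0.003212 = 0.0008137 mol in a total volume of 0.08009 L.
[OH^-] = 0.0008137/0.08009 = 0.01016 M, so pOH = 1.99 and pH = 14.00 - 1.99 = 12.01.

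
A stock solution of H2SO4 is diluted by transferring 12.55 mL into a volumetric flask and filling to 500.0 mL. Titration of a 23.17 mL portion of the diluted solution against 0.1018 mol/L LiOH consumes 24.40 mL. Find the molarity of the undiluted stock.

n(LiOH) = 0.1018 x 0.02440 = 0.002484 mol.
n(H2SO4) in the aliquot = 0.002484 x 1/2 = 0.001242 mol.
[diluted H2SO4] = 0.001242 / 0.02317 = 0.05360 M.
Dilution factor = 500.0/12.55 = 39.84, so [stock] = 0.05360 x 39.84 = 2.14 M.

2.14 M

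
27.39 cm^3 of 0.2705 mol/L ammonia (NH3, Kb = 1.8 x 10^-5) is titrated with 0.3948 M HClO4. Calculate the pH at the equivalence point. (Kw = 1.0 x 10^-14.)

5.02

n(NH3) = 0.2705 x 0.02739 = 0.007409 mol; V(HClO4) at equivalence = 0.007409/0.3948 = 0.01877 L.
At equivalence the base is fully converted to NH4+; total volume = 0.04616 L, so [NH4+] = 0.007409/0.04616 = 0.1605 M.
Ka(NH4+) = Kw/Kb = 1.0e-14 / 1.8 x 10^-5 = 5.56e-10.
[H^+] = sqrt(Ka x [NH4+]) = sqrt(5.56e-10 x 0.1605) = 9.44e-6 M.
pH = -log(9.44e-6) = 5.02.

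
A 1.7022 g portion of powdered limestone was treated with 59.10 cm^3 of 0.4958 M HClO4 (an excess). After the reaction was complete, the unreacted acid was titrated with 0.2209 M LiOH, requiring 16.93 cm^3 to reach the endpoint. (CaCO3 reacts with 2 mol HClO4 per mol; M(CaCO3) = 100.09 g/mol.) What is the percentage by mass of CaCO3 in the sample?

75.2%

Total n(HClO4) added = 0.4958 x 0.05910 = 0.02930 mol.
n(LiOH) used = 0.2209 x 0.01693 = 0.003740 mol, which equals the excess n(HClO4).
So n(HClO4) consumed by the sample = 0.02930 - 0.003740 = 0.02556 mol.
n(CaCO3) = 0.02556 / 2 = 0.01278 mol.
mass CaCO3 = 0.01278 x 100.09 = 1.279 g, so %CaCO3 = 1.279/1.7022 x 100 = 75.2%.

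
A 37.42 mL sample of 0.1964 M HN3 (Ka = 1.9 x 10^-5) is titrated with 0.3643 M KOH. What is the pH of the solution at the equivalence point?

n(HN3) = 0.1964 x 0.03742 = 0.007349 mol; V(KOH) at equivalence = 0.007349/0.3643 = 0.02017 L.
At equivalence all the acid is converted to N3-; total volume = 0.03742 + 0.02017 = 0.05759 L, so [N3-] = 0.007349/0.05759 = 0.1276 M.
Kb = Kw/Ka = 1.0e-14 / 1.9 x 10^-5 = 5.26e-10.
[OH^-] = sqrt(Kb x [N3-]) = sqrt(5.26e-10 x 0.1276) = 8.20e-6 M.
pOH = 5.09, so pH = 14.00 - 5.09 = 8.91.

8.91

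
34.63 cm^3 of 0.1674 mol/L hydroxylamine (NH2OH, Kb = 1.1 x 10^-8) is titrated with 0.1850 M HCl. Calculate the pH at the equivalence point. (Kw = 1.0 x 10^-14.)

n(NH2OH) = 0.1674 x 0.03463 = 0.005797 mol; V(HCl) at equivalence = 0.005797/0.1850 = 0.03134 L.
At equivalence the base is fully converted to NH3OH+; total volume = 0.06597 L, so [NH3OH+] = 0.005797/0.06597 = 0.08788 M.
Ka(NH3OH+) = Kw/Kb = 1.0e-14 / 1.1 x 10^-8 = 9.09e-7.
[H^+] = sqrt(Ka x [NH3OH+]) = sqrt(9.09e-7 x 0.08788) = 0.000283 M.
pH = -log(0.000283) = 3.55.

3.55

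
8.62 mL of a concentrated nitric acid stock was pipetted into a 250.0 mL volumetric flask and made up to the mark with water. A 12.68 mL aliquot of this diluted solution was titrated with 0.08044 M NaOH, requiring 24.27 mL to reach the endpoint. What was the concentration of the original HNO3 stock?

4.47 M

n(NaOH) = 0.08044 x 0.02427 = 0.001952 mol.
n(HNO3) in the aliquot = 0.001952 mol.
[diluted HNO3] = 0.001952 / 0.01268 = 0.1540 M.
Dilution factor = 250.0/8.620 = 29.00, so [stock] = 0.1540 x 29.00 = 4.47 M.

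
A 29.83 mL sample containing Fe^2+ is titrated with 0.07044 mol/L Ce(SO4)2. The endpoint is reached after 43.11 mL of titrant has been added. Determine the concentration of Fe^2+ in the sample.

0.102 M

n(Ce(SO4)2) = 0.07044 x 0.04311 = 0.003037 mol.
From the balanced equation, 1 mol Ce(SO4)2 reacts with 1 mol Fe^2+, so n(Fe^2+) = 0.003037 x 1/1 = 0.003037 mol.
[Fe^2+] = 0.003037 / 0.02983 L = 0.102 M.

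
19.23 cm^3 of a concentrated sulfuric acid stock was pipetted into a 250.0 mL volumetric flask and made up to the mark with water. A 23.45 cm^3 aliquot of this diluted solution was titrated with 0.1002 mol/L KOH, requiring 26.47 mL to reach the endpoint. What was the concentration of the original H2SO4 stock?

0.735 M

n(KOH) = 0.1002 x 0.02647 = 0.002652 mol.
n(H2SO4) in the aliquot = 0.002652 x 1/2 = 0.001326 mol.
[diluted H2SO4] = 0.001326 / 0.02345 = 0.05655 M.
Dilution factor = 250.0/19.23 = 13.00, so [stock] = 0.05655 x 13.00 = 0.735 M.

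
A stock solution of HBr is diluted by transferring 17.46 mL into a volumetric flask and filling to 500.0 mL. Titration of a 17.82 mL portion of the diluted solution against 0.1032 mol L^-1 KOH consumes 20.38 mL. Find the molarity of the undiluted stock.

3.38 M

n(KOH) = 0.1032 x 0.02038 = 0.002103 mol.
n(HBr) in the aliquot = 0.002103 mol.
[diluted HBr] = 0.002103 / 0.01782 = 0.1180 M.
Dilution factor = 500.0/17.46 = 28.64, so [stock] = 0.1180 x 28.64 = 3.38 M.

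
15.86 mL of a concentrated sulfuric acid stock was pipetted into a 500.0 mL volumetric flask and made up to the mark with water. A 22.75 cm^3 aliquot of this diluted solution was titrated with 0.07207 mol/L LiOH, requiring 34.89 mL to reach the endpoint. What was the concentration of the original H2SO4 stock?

1.74 M

n(LiOH) = 0.07207 x 0.03489 = 0.002515 mol.
n(H2SO4) in the aliquot = 0.002515 x 1/2 = 0.001257 mol.
[diluted H2SO4] = 0.001257 / 0.02275 = 0.05526 M.
Dilution factor = 500.0/15.86 = 31.53, so [stock] = 0.05526 x 31.53 = 1.74 M.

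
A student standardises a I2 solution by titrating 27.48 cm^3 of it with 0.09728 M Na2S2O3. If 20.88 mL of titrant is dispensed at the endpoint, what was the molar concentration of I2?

n(Na2S2O3) = 0.09728 x 0.02088 = 0.002031 mol.
From the balanced equation, 2 mol Na2S2O3 reacts with 1 mol I2, so n(I2) = 0.002031 x 1/2 = 0.001016 mol.
[I2] = 0.001016 / 0.02748 L = 0.0370 M.

0.0370 M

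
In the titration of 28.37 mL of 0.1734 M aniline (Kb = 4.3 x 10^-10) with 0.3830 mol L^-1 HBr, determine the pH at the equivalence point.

n(C6H5NH2) = 0.1734 x 0.02837 = 0.004919 mol; V(HBr) at equivalence = 0.004919/0.3830 = 0.01284 L.
At equivalence the base is fully converted to C6H5NH3+; total volume = 0.04121 L, so [C6H5NH3+] = 0.004919/0.04121 = 0.1194 M.
Ka(C6H5NH3+) = Kw/Kb = 1.0e-14 / 4.3 x 10^-10 = 2.33e-5.
[H^+] = sqrt(Ka x [C6H5NH3+]) = sqrt(2.33e-5 x 0.1194) = 0.00167 M.
pH = -log(0.00167) = 2.78.

2.78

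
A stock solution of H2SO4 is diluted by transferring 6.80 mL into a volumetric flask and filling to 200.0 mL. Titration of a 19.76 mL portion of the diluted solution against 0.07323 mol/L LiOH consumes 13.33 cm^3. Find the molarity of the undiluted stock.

n(LiOH) = 0.07323 x 0.01333 = 0.0009762 mol.
n(H2SO4) in the aliquot = 0.0009762 x 1/2 = 0.0004881 mol.
[diluted H2SO4] = 0.0004881 / 0.01976 = 0.02470 M.
Dilution factor = 200.0/6.800 = 29.41, so [stock] = 0.02470 x 29.41 = 0.726 M.

0.726 M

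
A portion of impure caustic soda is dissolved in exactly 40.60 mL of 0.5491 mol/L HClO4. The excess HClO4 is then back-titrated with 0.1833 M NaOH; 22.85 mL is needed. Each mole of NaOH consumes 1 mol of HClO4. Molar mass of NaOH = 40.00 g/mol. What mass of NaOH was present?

Total n(HClO4) added = 0.5491 x 0.04060 = 0.02229 mol.
n(NaOH) used = 0.1833 x 0.02285 = 0.004188 mol, which equals the excess n(HClO4).
So n(HClO4) consumed by the sample = 0.02229 - 0.004188 = 0.01811 mol.
n(NaOH) = 0.01811 / 1 = 0.01811 mol.
mass = 0.01811 mol x 40.00 g/mol = 0.724 g.

0.724 g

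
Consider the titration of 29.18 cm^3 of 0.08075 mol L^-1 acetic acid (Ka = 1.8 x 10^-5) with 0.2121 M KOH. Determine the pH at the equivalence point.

n(CH3COOH) = 0.08075 x 0.02918 = 0.002356 mol; V(KOH) at equivalence = 0.002356/0.2121 = 0.01111 L.
At equivalence all the acid is converted to CH3COO-; total volume = 0.02918 + 0.01111 = 0.04029 L, so [CH3COO-] = 0.002356/0.04029 = 0.05848 M.
Kb = Kw/Ka = 1.0e-14 / 1.8 x 10^-5 = 5.56e-10.
[OH^-] = sqrt(Kb x [CH3COO-]) = sqrt(5.56e-10 x 0.05848) = 5.70e-6 M.
pOH = 5.24, so pH = 14.00 - 5.24 = 8.76.

8.76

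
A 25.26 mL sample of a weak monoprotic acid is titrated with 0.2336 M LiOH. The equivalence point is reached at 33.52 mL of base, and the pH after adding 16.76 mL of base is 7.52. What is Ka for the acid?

3.0 x 10^-8

16.76 mL is half of the equivalence volume, so this is the half-equivalence point where [HA] = [A^-].
At half-equivalence pH = pKa, so pKa = 7.52.
Ka = 10^(-7.52) = 3.0 x 10^-8.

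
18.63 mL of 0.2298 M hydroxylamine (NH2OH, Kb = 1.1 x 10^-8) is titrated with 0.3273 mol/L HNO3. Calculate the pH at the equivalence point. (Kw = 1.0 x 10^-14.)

3.46

n(NH2OH) = 0.2298 x 0.01863 = 0.004281 mol; V(HNO3) at equivalence = 0.004281/0.3273 = 0.01308 L.
At equivalence the base is fully converted to NH3OH+; total volume = 0.03171 L, so [NH3OH+] = 0.004281/0.03171 = 0.1350 M.
Ka(NH3OH+) = Kw/Kb = 1.0e-14 / 1.1 x 10^-8 = 9.09e-7.
[H^+] = sqrt(Ka x [NH3OH+]) = sqrt(9.09e-7 x 0.1350) = 0.000350 M.
pH = -log(0.000350) = 3.46.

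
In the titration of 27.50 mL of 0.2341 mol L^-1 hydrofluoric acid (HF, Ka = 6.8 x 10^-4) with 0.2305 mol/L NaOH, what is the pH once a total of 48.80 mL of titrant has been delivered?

12.80

n(acid) = 0.2341 x 0.02750 = 0.006438 mol; n(NaOH) added = 0.2305 x 0.04880 = 0.01125 mol.
Base is in excess by 0.01125 - 0.006438 = 0.004811 mol in a total volume of 0.07630 L.
[OH^-] = 0.004811/0.07630 = 0.06305 M, so pOH = 1.20 and pH = 14.00 - 1.20 = 12.80.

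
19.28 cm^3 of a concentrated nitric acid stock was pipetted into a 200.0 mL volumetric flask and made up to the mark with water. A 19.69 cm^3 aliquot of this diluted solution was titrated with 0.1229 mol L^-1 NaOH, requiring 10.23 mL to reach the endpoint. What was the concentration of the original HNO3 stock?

0.662 M

n(NaOH) = 0.1229 x 0.01023 = 0.001257 mol.
n(HNO3) in the aliquot = 0.001257 mol.
[diluted HNO3] = 0.001257 / 0.01969 = 0.06385 M.
Dilution factor = 200.0/19.28 = 10.37, so [stock] = 0.06385 x 10.37 = 0.662 M.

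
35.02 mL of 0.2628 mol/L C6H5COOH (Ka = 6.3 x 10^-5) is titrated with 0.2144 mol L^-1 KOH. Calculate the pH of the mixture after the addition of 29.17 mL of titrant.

4.53

Initial n(C6H5COOH) = 0.2628 x 0.03502 = 0.009203 mol.
n(KOH) added = 0.2144 x 0.02917 = 0.006254 mol, converting that many moles of C6H5COOH to C6H5COO-.
Remaining n(C6H5COOH) = 0.002949 mol; n(C6H5COO-) = 0.006254 mol.
By Henderson-Hasselbalch, pH = pKa + log([A^-]/[HA]) = 4.20 + log(0.006254/0.002949) = 4.20 + (+0.33) = 4.53.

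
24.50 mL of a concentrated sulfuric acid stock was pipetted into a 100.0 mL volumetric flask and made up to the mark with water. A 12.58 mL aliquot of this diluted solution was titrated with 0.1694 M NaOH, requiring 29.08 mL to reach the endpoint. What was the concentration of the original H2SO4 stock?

0.799 M

n(NaOH) = 0.1694 x 0.02908 = 0.004926 mol.
n(H2SO4) in the aliquot = 0.004926 x 1/2 = 0.002463 mol.
[diluted H2SO4] = 0.002463 / 0.01258 = 0.1958 M.
Dilution factor = 100.0/24.50 = 4.082, so [stock] = 0.1958 x 4.082 = 0.799 M.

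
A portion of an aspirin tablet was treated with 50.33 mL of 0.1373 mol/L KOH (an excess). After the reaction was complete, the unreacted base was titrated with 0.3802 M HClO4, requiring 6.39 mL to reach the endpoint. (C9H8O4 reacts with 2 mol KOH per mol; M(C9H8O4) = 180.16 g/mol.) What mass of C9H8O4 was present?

0.404 g

Total n(KOH) added = 0.1373 x 0.05033 = 0.006910 mol.
n(HClO4) used = 0.3802 x 0.006390 = 0.002429 mol, which equals the excess n(KOH).
So n(KOH) consumed by the sample = 0.006910 - 0.002429 = 0.004481 mol.
n(C9H8O4) = 0.004481 / 2 = 0.002240 mol.
mass = 0.002240 mol x 180.16 g/mol = 0.404 g.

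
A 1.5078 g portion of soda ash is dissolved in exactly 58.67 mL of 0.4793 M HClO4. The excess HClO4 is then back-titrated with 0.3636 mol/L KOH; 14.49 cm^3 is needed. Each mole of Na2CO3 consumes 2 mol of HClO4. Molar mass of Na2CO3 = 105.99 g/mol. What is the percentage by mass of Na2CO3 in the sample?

80.3%

Total n(HClO4) added = 0.4793 x 0.05867 = 0.02812 mol.
n(KOH) used = 0.3636 x 0.01449 = 0.005269 mol, which equals the excess n(HClO4).
So n(HClO4) consumed by the sample = 0.02812 - 0.005269 = 0.02285 mol.
n(Na2CO3) = 0.02285 / 2 = 0.01143 mol.
mass Na2CO3 = 0.01143 x 105.99 = 1.211 g, so %Na2CO3 = 1.211/1.5078 x 100 = 80.3%.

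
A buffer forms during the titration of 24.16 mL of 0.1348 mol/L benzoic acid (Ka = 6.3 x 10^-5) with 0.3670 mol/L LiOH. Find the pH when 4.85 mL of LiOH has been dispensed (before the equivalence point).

4.28

Initial n(C6H5COOH) = 0.1348 x 0.02416 = 0.003257 mol.
n(LiOH) added = 0.3670 x 0.004850 = 0.001780 mol, converting that many moles of C6H5COOH to C6H5COO-.
Remaining n(C6H5COOH) = 0.001477 mol; n(C6H5COO-) = 0.001780 mol.
By Henderson-Hasselbalch, pH = pKa + log([A^-]/[HA]) = 4.20 + log(0.001780/0.001477) = 4.20 + (+0.08) = 4.28.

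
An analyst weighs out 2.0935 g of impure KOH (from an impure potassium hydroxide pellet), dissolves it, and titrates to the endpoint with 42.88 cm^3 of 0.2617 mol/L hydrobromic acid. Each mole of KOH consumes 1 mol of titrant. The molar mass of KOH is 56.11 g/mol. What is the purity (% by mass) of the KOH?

n(HBr) = 0.2617 x 0.04288 = 0.01122 mol.
n(KOH) = 0.01122 / 1 = 0.01122 mol.
mass of KOH = 0.01122 x 56.11 = 0.6296 g.
% purity = 0.6296 / 2.0935 x 100 = 30.1%.

30.1%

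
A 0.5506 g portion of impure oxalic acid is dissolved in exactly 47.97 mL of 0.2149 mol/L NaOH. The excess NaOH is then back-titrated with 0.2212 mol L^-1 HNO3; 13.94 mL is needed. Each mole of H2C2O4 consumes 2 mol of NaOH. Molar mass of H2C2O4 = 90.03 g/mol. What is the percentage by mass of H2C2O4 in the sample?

59.1%

Total n(NaOH) added = 0.2149 x 0.04797 = 0.01031 mol.
n(HNO3) used = 0.2212 x 0.01394 = 0.003084 mol, which equals the excess n(NaOH).
So n(NaOH) consumed by the sample = 0.01031 - 0.003084 = 0.007225 mol.
n(H2C2O4) = 0.007225 / 2 = 0.003613 mol.
mass H2C2O4 = 0.003613 x 90.03 = 0.3252 g, so %H2C2O4 = 0.3252/0.5506 x 100 = 59.1%.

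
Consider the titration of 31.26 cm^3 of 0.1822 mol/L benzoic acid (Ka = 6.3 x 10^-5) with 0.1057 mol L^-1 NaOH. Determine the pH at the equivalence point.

n(C6H5COOH) = 0.1822 x 0.03126 = 0.005696 mol; V(NaOH) at equivalence = 0.005696/0.1057 = 0.05388 L.
At equivalence all the acid is converted to C6H5COO-; total volume = 0.03126 + 0.05388 = 0.08514 L, so [C6H5COO-] = 0.005696/0.08514 = 0.06689 M.
Kb = Kw/Ka = 1.0e-14 / 6.3 x 10^-5 = 1.59e-10.
[OH^-] = sqrt(Kb x [C6H5COO-]) = sqrt(1.59e-10 x 0.06689) = 3.26e-6 M.
pOH = 5.49, so pH = 14.00 - 5.49 = 8.51.

8.51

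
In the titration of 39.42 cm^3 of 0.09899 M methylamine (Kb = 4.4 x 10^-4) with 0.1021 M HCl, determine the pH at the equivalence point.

n(CH3NH2) = 0.09899 x 0.03942 = 0.003902 mol; V(HCl) at equivalence = 0.003902/0.1021 = 0.03822 L.
At equivalence the base is fully converted to CH3NH3+; total volume = 0.07764 L, so [CH3NH3+] = 0.003902/0.07764 = 0.05026 M.
Ka(CH3NH3+) = Kw/Kb = 1.0e-14 / 4.4 x 10^-4 = 2.27e-11.
[H^+] = sqrt(Ka x [CH3NH3+]) = sqrt(2.27e-11 x 0.05026) = 1.07e-6 M.
pH = -log(1.07e-6) = 5.97.

5.97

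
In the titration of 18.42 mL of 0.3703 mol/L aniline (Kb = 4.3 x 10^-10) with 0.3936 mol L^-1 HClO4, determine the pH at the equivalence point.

2.68

n(C6H5NH2) = 0.3703 x 0.01842 = 0.006821 mol; V(HClO4) at equivalence = 0.006821/0.3936 = 0.01733 L.
At equivalence the base is fully converted to C6H5NH3+; total volume = 0.03575 L, so [C6H5NH3+] = 0.006821/0.03575 = 0.1908 M.
Ka(C6H5NH3+) = Kw/Kb = 1.0e-14 / 4.3 x 10^-10 = 2.33e-5.
[H^+] = sqrt(Ka x [C6H5NH3+]) = sqrt(2.33e-5 x 0.1908) = 0.00211 M.
pH = -log(0.00211) = 2.68.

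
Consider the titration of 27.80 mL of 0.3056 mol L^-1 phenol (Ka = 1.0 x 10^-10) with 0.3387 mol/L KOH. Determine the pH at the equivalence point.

n(C6H5OH) = 0.3056 x 0.02780 = 0.008496 mol; V(KOH) at equivalence = 0.008496/0.3387 = 0.02508 L.
At equivalence all the acid is converted to C6H5O-; total volume = 0.02780 + 0.02508 = 0.05288 L, so [C6H5O-] = 0.008496/0.05288 = 0.1606 M.
Kb = Kw/Ka = 1.0e-14 / 1.0 x 10^-10 = 0.000100.
[OH^-] = sqrt(Kb x [C6H5O-]) = sqrt(0.000100 x 0.1606) = 0.00401 M.
pOH = 2.40, so pH = 14.00 - 2.40 = 11.60.

11.60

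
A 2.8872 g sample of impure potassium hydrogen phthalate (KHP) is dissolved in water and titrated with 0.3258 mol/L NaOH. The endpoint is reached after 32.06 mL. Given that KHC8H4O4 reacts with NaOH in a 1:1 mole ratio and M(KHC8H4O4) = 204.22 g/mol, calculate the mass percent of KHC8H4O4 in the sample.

n(NaOH) = 0.3258 x 0.03206 = 0.01045 mol.
n(KHC8H4O4) = 0.01045 / 1 = 0.01045 mol.
mass of KHC8H4O4 = 0.01045 x 204.22 = 2.133 g.
% purity = 2.133 / 2.8872 x 100 = 73.9%.

73.9%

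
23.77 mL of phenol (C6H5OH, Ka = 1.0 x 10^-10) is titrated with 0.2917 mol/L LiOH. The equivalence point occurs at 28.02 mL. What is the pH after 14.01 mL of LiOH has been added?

10.00

14.01 mL is exactly half the equivalence volume (28.02/2), i.e. the half-equivalence point.
There, n(HA) = n(A^-), so pH = pKa = -log(1.0 x 10^-10) = 10.00.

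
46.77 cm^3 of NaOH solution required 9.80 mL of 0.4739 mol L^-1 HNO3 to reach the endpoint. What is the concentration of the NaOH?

n(HNO3) delivered = 0.4739 x 0.009800 = 0.004644 mol.
For a 1:1 reaction, n(NaOH) = 0.004644 mol.
[NaOH] = 0.004644 mol / 0.04677 L = 0.0993 M.

0.0993 M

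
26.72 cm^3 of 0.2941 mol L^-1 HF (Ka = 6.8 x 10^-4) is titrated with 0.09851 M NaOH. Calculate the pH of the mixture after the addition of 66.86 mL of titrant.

3.88

Initial n(HF) = 0.2941 x 0.02672 = 0.007858 mol.
n(NaOH) added = 0.09851 x 0.06686 = 0.006586 mol, converting that many moles of HF to F-.
Remaining n(HF) = 0.001272 mol; n(F-) = 0.006586 mol.
By Henderson-Hasselbalch, pH = pKa + log([A^-]/[HA]) = 3.17 + log(0.006586/0.001272) = 3.17 + (+0.71) = 3.88.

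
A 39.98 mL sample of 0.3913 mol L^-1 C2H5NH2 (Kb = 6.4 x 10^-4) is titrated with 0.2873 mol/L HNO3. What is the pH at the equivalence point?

n(C2H5NH2) = 0.3913 x 0.03998 = 0.01564 mol; V(HNO3) at equivalence = 0.01564/0.2873 = 0.05445 L.
At equivalence the base is fully converted to C2H5NH3+; total volume = 0.09443 L, so [C2H5NH3+] = 0.01564/0.09443 = 0.1657 M.
Ka(C2H5NH3+) = Kw/Kb = 1.0e-14 / 6.4 x 10^-4 = 1.56e-11.
[H^+] = sqrt(Ka x [C2H5NH3+]) = sqrt(1.56e-11 x 0.1657) = 1.61e-6 M.
pH = -log(1.61e-6) = 5.79.

5.79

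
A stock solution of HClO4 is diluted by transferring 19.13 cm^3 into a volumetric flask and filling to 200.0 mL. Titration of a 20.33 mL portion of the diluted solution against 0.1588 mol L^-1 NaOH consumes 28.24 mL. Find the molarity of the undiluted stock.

2.31 M

n(NaOH) = 0.1588 x 0.02824 = 0.004485 mol.
n(HClO4) in the aliquot = 0.004485 mol.
[diluted HClO4] = 0.004485 / 0.02033 = 0.2206 M.
Dilution factor = 200.0/19.13 = 10.45, so [stock] = 0.2206 x 10.45 = 2.31 M.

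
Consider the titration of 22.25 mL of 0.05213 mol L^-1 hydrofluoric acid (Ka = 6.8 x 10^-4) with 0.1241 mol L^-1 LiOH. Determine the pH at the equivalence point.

7.87

n(HF) = 0.05213 x 0.02225 = 0.001160 mol; V(LiOH) at equivalence = 0.001160/0.1241 = 0.009346 L.
At equivalence all the acid is converted to F-; total volume = 0.02225 + 0.009346 = 0.03160 L, so [F-] = 0.001160/0.03160 = 0.03671 M.
Kb = Kw/Ka = 1.0e-14 / 6.8 x 10^-4 = 1.47e-11.
[OH^-] = sqrt(Kb x [F-]) = sqrt(1.47e-11 x 0.03671) = 7.35e-7 M.
pOH = 6.13, so pH = 14.00 - 6.13 = 7.87.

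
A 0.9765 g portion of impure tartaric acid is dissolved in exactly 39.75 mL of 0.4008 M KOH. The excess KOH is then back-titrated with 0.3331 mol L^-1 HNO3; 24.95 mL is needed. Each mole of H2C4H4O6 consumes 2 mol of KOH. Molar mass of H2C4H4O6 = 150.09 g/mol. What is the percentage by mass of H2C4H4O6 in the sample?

58.6%

Total n(KOH) added = 0.4008 x 0.03975 = 0.01593 mol.
n(HNO3) used = 0.3331 x 0.02495 = 0.008311 mol, which equals the excess n(KOH).
So n(KOH) consumed by the sample = 0.01593 - 0.008311 = 0.007621 mol.
n(H2C4H4O6) = 0.007621 / 2 = 0.003810 mol.
mass H2C4H4O6 = 0.003810 x 150.09 = 0.5719 g, so %H2C4H4O6 = 0.5719/0.9765 x 100 = 58.6%.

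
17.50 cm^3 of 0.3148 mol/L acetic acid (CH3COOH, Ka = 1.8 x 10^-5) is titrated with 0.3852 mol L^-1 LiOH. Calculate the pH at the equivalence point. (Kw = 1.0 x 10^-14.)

n(CH3COOH) = 0.3148 x 0.01750 = 0.005509 mol; V(LiOH) at equivalence = 0.005509/0.3852 = 0.01430 L.
At equivalence all the acid is converted to CH3COO-; total volume = 0.01750 + 0.01430 = 0.03180 L, so [CH3COO-] = 0.005509/0.03180 = 0.1732 M.
Kb = Kw/Ka = 1.0e-14 / 1.8 x 10^-5 = 5.56e-10.
[OH^-] = sqrt(Kb x [CH3COO-]) = sqrt(5.56e-10 x 0.1732) = 9.81e-6 M.
pOH = 5.01, so pH = 14.00 - 5.01 = 8.99.

8.99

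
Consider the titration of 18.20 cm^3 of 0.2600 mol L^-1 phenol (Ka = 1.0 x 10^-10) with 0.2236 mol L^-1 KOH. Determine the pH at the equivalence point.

11.54

n(C6H5OH) = 0.2600 x 0.01820 = 0.004732 mol; V(KOH) at equivalence = 0.004732/0.2236 = 0.02116 L.
At equivalence all the acid is converted to C6H5O-; total volume = 0.01820 + 0.02116 = 0.03936 L, so [C6H5O-] = 0.004732/0.03936 = 0.1202 M.
Kb = Kw/Ka = 1.0e-14 / 1.0 x 10^-10 = 0.000100.
[OH^-] = sqrt(Kb x [C6H5O-]) = sqrt(0.000100 x 0.1202) = 0.00347 M.
pOH = 2.46, so pH = 14.00 - 2.46 = 11.54.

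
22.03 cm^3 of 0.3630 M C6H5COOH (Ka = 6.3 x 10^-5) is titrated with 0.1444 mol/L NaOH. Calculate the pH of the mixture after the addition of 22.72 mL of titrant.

Initial n(C6H5COOH) = 0.3630 x 0.02203 = 0.007997 mol.
n(NaOH) added = 0.1444 x 0.02272 = 0.003281 mol, converting that many moles of C6H5COOH to C6H5COO-.
Remaining n(C6H5COOH) = 0.004716 mol; n(C6H5COO-) = 0.003281 mol.
By Henderson-Hasselbalch, pH = pKa + log([A^-]/[HA]) = 4.20 + log(0.003281/0.004716) = 4.20 + (-0.16) = 4.04.

4.04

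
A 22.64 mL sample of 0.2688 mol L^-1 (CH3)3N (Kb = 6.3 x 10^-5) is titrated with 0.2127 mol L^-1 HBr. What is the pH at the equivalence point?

5.36

n((CH3)3N) = 0.2688 x 0.02264 = 0.006086 mol; V(HBr) at equivalence = 0.006086/0.2127 = 0.02861 L.
At equivalence the base is fully converted to (CH3)3NH+; total volume = 0.05125 L, so [(CH3)3NH+] = 0.006086/0.05125 = 0.1187 M.
Ka((CH3)3NH+) = Kw/Kb = 1.0e-14 / 6.3 x 10^-5 = 1.59e-10.
[H^+] = sqrt(Ka x [(CH3)3NH+]) = sqrt(1.59e-10 x 0.1187) = 4.34e-6 M.
pH = -log(4.34e-6) = 5.36.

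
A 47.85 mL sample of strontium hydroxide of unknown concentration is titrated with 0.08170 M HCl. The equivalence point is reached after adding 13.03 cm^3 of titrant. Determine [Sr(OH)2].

n(HCl) delivered = 0.08170 x 0.01303 = 0.001065 mol.
The reaction is 1 Sr(OH)2 + 2 HCl, so n(Sr(OH)2) = 0.001065 x 1/2 = 0.0005323 mol.
[Sr(OH)2] = 0.0005323 mol / 0.04785 L = 0.0111 M.

0.0111 M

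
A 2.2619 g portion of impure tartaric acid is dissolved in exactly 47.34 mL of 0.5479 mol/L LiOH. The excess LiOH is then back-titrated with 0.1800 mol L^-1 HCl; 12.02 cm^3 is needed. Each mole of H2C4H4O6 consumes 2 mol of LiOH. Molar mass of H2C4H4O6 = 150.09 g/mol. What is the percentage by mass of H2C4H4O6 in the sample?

Total n(LiOH) added = 0.5479 x 0.04734 = 0.02594 mol.
n(HCl) used = 0.1800 x 0.01202 = 0.002164 mol, which equals the excess n(LiOH).
So n(LiOH) consumed by the sample = 0.02594 - 0.002164 = 0.02377 mol.
n(H2C4H4O6) = 0.02377 / 2 = 0.01189 mol.
mass H2C4H4O6 = 0.01189 x 150.09 = 1.784 g, so %H2C4H4O6 = 1.784/2.2619 x 100 = 78.9%.

78.9%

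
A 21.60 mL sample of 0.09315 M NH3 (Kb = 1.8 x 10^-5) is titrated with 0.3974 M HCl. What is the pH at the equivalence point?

5.19

n(NH3) = 0.09315 x 0.02160 = 0.002012 mol; V(HCl) at equivalence = 0.002012/0.3974 = 0.005063 L.
At equivalence the base is fully converted to NH4+; total volume = 0.02666 L, so [NH4+] = 0.002012/0.02666 = 0.07546 M.
Ka(NH4+) = Kw/Kb = 1.0e-14 / 1.8 x 10^-5 = 5.56e-10.
[H^+] = sqrt(Ka x [NH4+]) = sqrt(5.56e-10 x 0.07546) = 6.47e-6 M.
pH = -log(6.47e-6) = 5.19.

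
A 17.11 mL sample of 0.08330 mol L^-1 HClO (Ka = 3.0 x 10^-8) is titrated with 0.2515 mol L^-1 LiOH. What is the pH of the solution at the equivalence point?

10.16

n(HClO) = 0.08330 x 0.01711 = 0.001425 mol; V(LiOH) at equivalence = 0.001425/0.2515 = 0.005667 L.
At equivalence all the acid is converted to ClO-; total volume = 0.01711 + 0.005667 = 0.02278 L, so [ClO-] = 0.001425/0.02278 = 0.06257 M.
Kb = Kw/Ka = 1.0e-14 / 3.0 x 10^-8 = 3.33e-7.
[OH^-] = sqrt(Kb x [ClO-]) = sqrt(3.33e-7 x 0.06257) = 0.000144 M.
pOH = 3.84, so pH = 14.00 - 3.84 = 10.16.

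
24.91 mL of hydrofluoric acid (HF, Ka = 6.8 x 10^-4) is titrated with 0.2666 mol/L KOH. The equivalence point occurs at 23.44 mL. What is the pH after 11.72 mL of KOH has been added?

11.72 mL is exactly half the equivalence volume (23.44/2), i.e. the half-equivalence point.
There, n(HA) = n(A^-), so pH = pKa = -log(6.8 x 10^-4) = 3.17.

3.17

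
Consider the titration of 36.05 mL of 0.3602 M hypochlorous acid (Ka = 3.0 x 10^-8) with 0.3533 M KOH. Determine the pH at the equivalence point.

10.39

n(HClO) = 0.3602 x 0.03605 = 0.01299 mol; V(KOH) at equivalence = 0.01299/0.3533 = 0.03675 L.
At equivalence all the acid is converted to ClO-; total volume = 0.03605 + 0.03675 = 0.07280 L, so [ClO-] = 0.01299/0.07280 = 0.1784 M.
Kb = Kw/Ka = 1.0e-14 / 3.0 x 10^-8 = 3.33e-7.
[OH^-] = sqrt(Kb x [ClO-]) = sqrt(3.33e-7 x 0.1784) = 0.000244 M.
pOH = 3.61, so pH = 14.00 - 3.61 = 10.39.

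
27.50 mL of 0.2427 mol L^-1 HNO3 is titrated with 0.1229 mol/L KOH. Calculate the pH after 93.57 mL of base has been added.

n(acid) = 0.2427 x 0.02750 = 0.006674 mol; n(KOH) added = 0.1229 x 0.09357 = 0.01150 mol.
Base is in excess by 0.01150 - 0.006674 = 0.004826 mol in a total volume of 0.1211 L.
[OH^-] = 0.004826/0.1211 = 0.03986 M, so pOH = 1.40 and pH = 14.00 - 1.40 = 12.60.

12.60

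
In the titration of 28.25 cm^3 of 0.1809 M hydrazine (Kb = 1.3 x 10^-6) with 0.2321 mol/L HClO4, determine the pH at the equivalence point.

4.55

n(N2H4) = 0.1809 x 0.02825 = 0.005110 mol; V(HClO4) at equivalence = 0.005110/0.2321 = 0.02202 L.
At equivalence the base is fully converted to N2H5+; total volume = 0.05027 L, so [N2H5+] = 0.005110/0.05027 = 0.1017 M.
Ka(N2H5+) = Kw/Kb = 1.0e-14 / 1.3 x 10^-6 = 7.69e-9.
[H^+] = sqrt(Ka x [N2H5+]) = sqrt(7.69e-9 x 0.1017) = 2.80e-5 M.
pH = -log(2.80e-5) = 4.55.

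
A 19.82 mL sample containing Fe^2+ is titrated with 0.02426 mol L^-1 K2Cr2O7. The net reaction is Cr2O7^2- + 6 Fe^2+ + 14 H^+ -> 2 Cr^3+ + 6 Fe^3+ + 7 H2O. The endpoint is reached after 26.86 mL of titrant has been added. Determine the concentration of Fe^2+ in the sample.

n(K2Cr2O7) = 0.02426 x 0.02686 = 0.0006516 mol.
From the balanced equation, 1 mol K2Cr2O7 reacts with 6 mol Fe^2+, so n(Fe^2+) = 0.0006516 x 6/1 = 0.003910 mol.
[Fe^2+] = 0.003910 / 0.01982 L = 0.197 M.

0.197 M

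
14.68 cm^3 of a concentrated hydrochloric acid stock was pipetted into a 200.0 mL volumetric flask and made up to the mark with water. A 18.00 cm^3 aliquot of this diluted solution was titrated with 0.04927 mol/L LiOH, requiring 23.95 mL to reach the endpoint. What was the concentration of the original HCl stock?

0.893 M

n(LiOH) = 0.04927 x 0.02395 = 0.001180 mol.
n(HCl) in the aliquot = 0.001180 mol.
[diluted HCl] = 0.001180 / 0.01800 = 0.06556 M.
Dilution factor = 200.0/14.68 = 13.62, so [stock] = 0.06556 x 13.62 = 0.893 M.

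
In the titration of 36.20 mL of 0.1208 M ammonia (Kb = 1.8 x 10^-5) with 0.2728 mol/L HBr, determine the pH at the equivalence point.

5.17

n(NH3) = 0.1208 x 0.03620 = 0.004373 mol; V(HBr) at equivalence = 0.004373/0.2728 = 0.01603 L.
At equivalence the base is fully converted to NH4+; total volume = 0.05223 L, so [NH4+] = 0.004373/0.05223 = 0.08373 M.
Ka(NH4+) = Kw/Kb = 1.0e-14 / 1.8 x 10^-5 = 5.56e-10.
[H^+] = sqrt(Ka x [NH4+]) = sqrt(5.56e-10 x 0.08373) = 6.82e-6 M.
pH = -log(6.82e-6) = 5.17.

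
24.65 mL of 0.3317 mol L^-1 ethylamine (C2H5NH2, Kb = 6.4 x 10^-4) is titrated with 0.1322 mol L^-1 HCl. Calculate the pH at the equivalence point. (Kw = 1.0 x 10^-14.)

n(C2H5NH2) = 0.3317 x 0.02465 = 0.008176 mol; V(HCl) at equivalence = 0.008176/0.1322 = 0.06185 L.
At equivalence the base is fully converted to C2H5NH3+; total volume = 0.08650 L, so [C2H5NH3+] = 0.008176/0.08650 = 0.09453 M.
Ka(C2H5NH3+) = Kw/Kb = 1.0e-14 / 6.4 x 10^-4 = 1.56e-11.
[H^+] = sqrt(Ka x [C2H5NH3+]) = sqrt(1.56e-11 x 0.09453) = 1.22e-6 M.
pH = -log(1.22e-6) = 5.92.

5.92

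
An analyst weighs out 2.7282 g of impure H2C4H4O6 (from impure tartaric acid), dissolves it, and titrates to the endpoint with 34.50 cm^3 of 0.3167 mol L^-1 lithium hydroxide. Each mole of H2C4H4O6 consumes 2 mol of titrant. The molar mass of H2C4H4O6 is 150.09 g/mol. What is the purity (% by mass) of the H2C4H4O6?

30.1%

n(LiOH) = 0.3167 x 0.03450 = 0.01093 mol.
n(H2C4H4O6) = 0.01093 / 2 = 0.005463 mol.
mass of H2C4H4O6 = 0.005463 x 150.09 = 0.8200 g.
% purity = 0.8200 / 2.7282 x 100 = 30.1%.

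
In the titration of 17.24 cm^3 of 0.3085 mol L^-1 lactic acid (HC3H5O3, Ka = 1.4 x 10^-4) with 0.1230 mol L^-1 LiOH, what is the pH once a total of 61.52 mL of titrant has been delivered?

12.46

n(acid) = 0.3085 x 0.01724 = 0.005319 mol; n(LiOH) added = 0.1230 x 0.06152 = 0.007567 mol.
Base is in excess by 0.007567 - 0.005319 = 0.002248 mol in a total volume of 0.07876 L.
[OH^-] = 0.002248/0.07876 = 0.02855 M, so pOH = 1.54 and pH = 14.00 - 1.54 = 12.46.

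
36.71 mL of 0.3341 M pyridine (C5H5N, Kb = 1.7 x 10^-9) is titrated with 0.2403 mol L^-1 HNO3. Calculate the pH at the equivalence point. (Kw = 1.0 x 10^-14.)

3.04

n(C5H5N) = 0.3341 x 0.03671 = 0.01226 mol; V(HNO3) at equivalence = 0.01226/0.2403 = 0.05104 L.
At equivalence the base is fully converted to C5H5NH+; total volume = 0.08775 L, so [C5H5NH+] = 0.01226/0.08775 = 0.1398 M.
Ka(C5H5NH+) = Kw/Kb = 1.0e-14 / 1.7 x 10^-9 = 5.88e-6.
[H^+] = sqrt(Ka x [C5H5NH+]) = sqrt(5.88e-6 x 0.1398) = 0.000907 M.
pH = -log(0.000907) = 3.04.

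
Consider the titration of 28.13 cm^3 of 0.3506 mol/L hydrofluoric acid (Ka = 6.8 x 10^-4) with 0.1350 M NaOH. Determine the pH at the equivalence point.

n(HF) = 0.3506 x 0.02813 = 0.009862 mol; V(NaOH) at equivalence = 0.009862/0.1350 = 0.07305 L.
At equivalence all the acid is converted to F-; total volume = 0.02813 + 0.07305 = 0.1012 L, so [F-] = 0.009862/0.1012 = 0.09747 M.
Kb = Kw/Ka = 1.0e-14 / 6.8 x 10^-4 = 1.47e-11.
[OH^-] = sqrt(Kb x [F-]) = sqrt(1.47e-11 x 0.09747) = 1.20e-6 M.
pOH = 5.92, so pH = 14.00 - 5.92 = 8.08.

8.08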